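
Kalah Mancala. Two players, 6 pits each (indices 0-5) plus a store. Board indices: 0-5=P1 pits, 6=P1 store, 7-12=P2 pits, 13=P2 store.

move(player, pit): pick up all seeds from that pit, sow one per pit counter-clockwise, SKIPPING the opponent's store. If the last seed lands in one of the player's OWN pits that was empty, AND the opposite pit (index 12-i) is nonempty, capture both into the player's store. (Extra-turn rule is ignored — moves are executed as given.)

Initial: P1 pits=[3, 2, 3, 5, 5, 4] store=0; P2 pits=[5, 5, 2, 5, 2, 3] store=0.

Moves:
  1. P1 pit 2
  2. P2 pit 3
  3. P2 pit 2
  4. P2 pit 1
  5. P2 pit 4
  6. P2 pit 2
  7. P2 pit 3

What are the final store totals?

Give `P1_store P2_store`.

Move 1: P1 pit2 -> P1=[3,2,0,6,6,5](0) P2=[5,5,2,5,2,3](0)
Move 2: P2 pit3 -> P1=[4,3,0,6,6,5](0) P2=[5,5,2,0,3,4](1)
Move 3: P2 pit2 -> P1=[4,3,0,6,6,5](0) P2=[5,5,0,1,4,4](1)
Move 4: P2 pit1 -> P1=[4,3,0,6,6,5](0) P2=[5,0,1,2,5,5](2)
Move 5: P2 pit4 -> P1=[5,4,1,6,6,5](0) P2=[5,0,1,2,0,6](3)
Move 6: P2 pit2 -> P1=[5,4,1,6,6,5](0) P2=[5,0,0,3,0,6](3)
Move 7: P2 pit3 -> P1=[5,4,1,6,6,5](0) P2=[5,0,0,0,1,7](4)

Answer: 0 4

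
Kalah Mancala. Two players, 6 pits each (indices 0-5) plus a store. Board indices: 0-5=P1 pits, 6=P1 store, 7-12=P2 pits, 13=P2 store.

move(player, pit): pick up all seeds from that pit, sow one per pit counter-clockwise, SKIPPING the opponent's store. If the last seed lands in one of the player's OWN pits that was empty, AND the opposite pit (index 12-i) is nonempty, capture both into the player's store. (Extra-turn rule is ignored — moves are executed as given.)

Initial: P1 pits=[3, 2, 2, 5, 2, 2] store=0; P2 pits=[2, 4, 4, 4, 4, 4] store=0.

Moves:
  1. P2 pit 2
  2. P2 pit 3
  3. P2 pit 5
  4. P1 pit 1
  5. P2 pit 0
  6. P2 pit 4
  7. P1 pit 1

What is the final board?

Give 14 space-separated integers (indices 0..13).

Answer: 6 0 6 1 4 3 0 0 5 0 0 0 1 12

Derivation:
Move 1: P2 pit2 -> P1=[3,2,2,5,2,2](0) P2=[2,4,0,5,5,5](1)
Move 2: P2 pit3 -> P1=[4,3,2,5,2,2](0) P2=[2,4,0,0,6,6](2)
Move 3: P2 pit5 -> P1=[5,4,3,6,3,2](0) P2=[2,4,0,0,6,0](3)
Move 4: P1 pit1 -> P1=[5,0,4,7,4,3](0) P2=[2,4,0,0,6,0](3)
Move 5: P2 pit0 -> P1=[5,0,4,0,4,3](0) P2=[0,5,0,0,6,0](11)
Move 6: P2 pit4 -> P1=[6,1,5,1,4,3](0) P2=[0,5,0,0,0,1](12)
Move 7: P1 pit1 -> P1=[6,0,6,1,4,3](0) P2=[0,5,0,0,0,1](12)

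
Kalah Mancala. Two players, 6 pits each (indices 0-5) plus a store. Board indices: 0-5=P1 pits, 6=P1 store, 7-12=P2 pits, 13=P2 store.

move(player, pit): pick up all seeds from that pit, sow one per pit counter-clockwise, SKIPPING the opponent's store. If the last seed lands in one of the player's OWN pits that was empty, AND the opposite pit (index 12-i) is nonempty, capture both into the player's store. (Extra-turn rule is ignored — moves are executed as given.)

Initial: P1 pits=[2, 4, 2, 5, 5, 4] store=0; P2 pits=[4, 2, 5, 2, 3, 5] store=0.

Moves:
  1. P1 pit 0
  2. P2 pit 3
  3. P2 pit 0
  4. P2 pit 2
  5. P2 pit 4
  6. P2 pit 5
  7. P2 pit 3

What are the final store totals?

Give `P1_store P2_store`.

Move 1: P1 pit0 -> P1=[0,5,3,5,5,4](0) P2=[4,2,5,2,3,5](0)
Move 2: P2 pit3 -> P1=[0,5,3,5,5,4](0) P2=[4,2,5,0,4,6](0)
Move 3: P2 pit0 -> P1=[0,5,3,5,5,4](0) P2=[0,3,6,1,5,6](0)
Move 4: P2 pit2 -> P1=[1,6,3,5,5,4](0) P2=[0,3,0,2,6,7](1)
Move 5: P2 pit4 -> P1=[2,7,4,6,5,4](0) P2=[0,3,0,2,0,8](2)
Move 6: P2 pit5 -> P1=[3,8,5,7,6,0](0) P2=[0,3,0,2,0,0](9)
Move 7: P2 pit3 -> P1=[0,8,5,7,6,0](0) P2=[0,3,0,0,1,0](13)

Answer: 0 13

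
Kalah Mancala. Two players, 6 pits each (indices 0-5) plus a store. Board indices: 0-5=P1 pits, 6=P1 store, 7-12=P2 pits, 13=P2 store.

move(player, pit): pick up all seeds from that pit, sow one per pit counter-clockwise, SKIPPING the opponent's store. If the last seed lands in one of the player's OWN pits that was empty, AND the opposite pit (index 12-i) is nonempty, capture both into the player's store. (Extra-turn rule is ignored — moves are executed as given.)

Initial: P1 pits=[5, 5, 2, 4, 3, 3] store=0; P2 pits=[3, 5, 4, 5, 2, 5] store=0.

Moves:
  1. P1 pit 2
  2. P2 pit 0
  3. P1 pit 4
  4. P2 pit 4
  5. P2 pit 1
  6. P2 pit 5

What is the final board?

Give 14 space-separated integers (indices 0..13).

Answer: 7 7 1 6 1 5 1 1 0 6 7 1 0 3

Derivation:
Move 1: P1 pit2 -> P1=[5,5,0,5,4,3](0) P2=[3,5,4,5,2,5](0)
Move 2: P2 pit0 -> P1=[5,5,0,5,4,3](0) P2=[0,6,5,6,2,5](0)
Move 3: P1 pit4 -> P1=[5,5,0,5,0,4](1) P2=[1,7,5,6,2,5](0)
Move 4: P2 pit4 -> P1=[5,5,0,5,0,4](1) P2=[1,7,5,6,0,6](1)
Move 5: P2 pit1 -> P1=[6,6,0,5,0,4](1) P2=[1,0,6,7,1,7](2)
Move 6: P2 pit5 -> P1=[7,7,1,6,1,5](1) P2=[1,0,6,7,1,0](3)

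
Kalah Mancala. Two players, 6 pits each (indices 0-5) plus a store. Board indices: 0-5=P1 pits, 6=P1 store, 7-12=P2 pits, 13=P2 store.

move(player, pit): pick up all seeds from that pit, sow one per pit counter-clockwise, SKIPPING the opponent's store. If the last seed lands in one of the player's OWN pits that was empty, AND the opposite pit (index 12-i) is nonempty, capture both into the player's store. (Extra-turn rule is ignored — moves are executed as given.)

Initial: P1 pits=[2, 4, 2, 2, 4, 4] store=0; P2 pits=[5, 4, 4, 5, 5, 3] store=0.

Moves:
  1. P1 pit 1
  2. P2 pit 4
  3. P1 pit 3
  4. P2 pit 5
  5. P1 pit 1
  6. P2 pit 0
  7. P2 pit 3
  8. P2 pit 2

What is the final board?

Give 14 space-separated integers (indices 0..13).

Answer: 1 1 0 0 6 6 6 0 5 0 0 2 1 16

Derivation:
Move 1: P1 pit1 -> P1=[2,0,3,3,5,5](0) P2=[5,4,4,5,5,3](0)
Move 2: P2 pit4 -> P1=[3,1,4,3,5,5](0) P2=[5,4,4,5,0,4](1)
Move 3: P1 pit3 -> P1=[3,1,4,0,6,6](1) P2=[5,4,4,5,0,4](1)
Move 4: P2 pit5 -> P1=[4,2,5,0,6,6](1) P2=[5,4,4,5,0,0](2)
Move 5: P1 pit1 -> P1=[4,0,6,0,6,6](6) P2=[5,4,0,5,0,0](2)
Move 6: P2 pit0 -> P1=[0,0,6,0,6,6](6) P2=[0,5,1,6,1,0](7)
Move 7: P2 pit3 -> P1=[1,1,7,0,6,6](6) P2=[0,5,1,0,2,1](8)
Move 8: P2 pit2 -> P1=[1,1,0,0,6,6](6) P2=[0,5,0,0,2,1](16)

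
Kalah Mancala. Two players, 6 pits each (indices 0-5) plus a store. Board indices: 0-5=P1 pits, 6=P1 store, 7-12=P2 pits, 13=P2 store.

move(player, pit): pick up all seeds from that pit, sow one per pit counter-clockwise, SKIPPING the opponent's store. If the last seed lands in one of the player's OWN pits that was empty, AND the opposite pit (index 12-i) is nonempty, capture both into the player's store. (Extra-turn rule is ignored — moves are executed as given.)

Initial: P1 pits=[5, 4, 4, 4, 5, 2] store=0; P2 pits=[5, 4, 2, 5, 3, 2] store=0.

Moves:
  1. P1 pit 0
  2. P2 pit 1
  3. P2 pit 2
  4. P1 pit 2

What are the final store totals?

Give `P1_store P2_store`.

Move 1: P1 pit0 -> P1=[0,5,5,5,6,3](0) P2=[5,4,2,5,3,2](0)
Move 2: P2 pit1 -> P1=[0,5,5,5,6,3](0) P2=[5,0,3,6,4,3](0)
Move 3: P2 pit2 -> P1=[0,5,5,5,6,3](0) P2=[5,0,0,7,5,4](0)
Move 4: P1 pit2 -> P1=[0,5,0,6,7,4](1) P2=[6,0,0,7,5,4](0)

Answer: 1 0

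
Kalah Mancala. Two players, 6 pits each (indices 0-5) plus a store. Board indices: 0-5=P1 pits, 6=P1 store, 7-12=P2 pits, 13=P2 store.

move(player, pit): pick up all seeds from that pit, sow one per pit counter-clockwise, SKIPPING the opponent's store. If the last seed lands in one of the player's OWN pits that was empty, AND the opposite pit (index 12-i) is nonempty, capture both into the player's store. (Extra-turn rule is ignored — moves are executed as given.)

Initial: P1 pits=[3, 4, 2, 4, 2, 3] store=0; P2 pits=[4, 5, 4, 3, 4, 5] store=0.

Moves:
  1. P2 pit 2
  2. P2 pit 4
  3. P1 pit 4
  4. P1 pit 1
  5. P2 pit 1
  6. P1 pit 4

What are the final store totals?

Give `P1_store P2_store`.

Move 1: P2 pit2 -> P1=[3,4,2,4,2,3](0) P2=[4,5,0,4,5,6](1)
Move 2: P2 pit4 -> P1=[4,5,3,4,2,3](0) P2=[4,5,0,4,0,7](2)
Move 3: P1 pit4 -> P1=[4,5,3,4,0,4](1) P2=[4,5,0,4,0,7](2)
Move 4: P1 pit1 -> P1=[4,0,4,5,1,5](2) P2=[4,5,0,4,0,7](2)
Move 5: P2 pit1 -> P1=[4,0,4,5,1,5](2) P2=[4,0,1,5,1,8](3)
Move 6: P1 pit4 -> P1=[4,0,4,5,0,6](2) P2=[4,0,1,5,1,8](3)

Answer: 2 3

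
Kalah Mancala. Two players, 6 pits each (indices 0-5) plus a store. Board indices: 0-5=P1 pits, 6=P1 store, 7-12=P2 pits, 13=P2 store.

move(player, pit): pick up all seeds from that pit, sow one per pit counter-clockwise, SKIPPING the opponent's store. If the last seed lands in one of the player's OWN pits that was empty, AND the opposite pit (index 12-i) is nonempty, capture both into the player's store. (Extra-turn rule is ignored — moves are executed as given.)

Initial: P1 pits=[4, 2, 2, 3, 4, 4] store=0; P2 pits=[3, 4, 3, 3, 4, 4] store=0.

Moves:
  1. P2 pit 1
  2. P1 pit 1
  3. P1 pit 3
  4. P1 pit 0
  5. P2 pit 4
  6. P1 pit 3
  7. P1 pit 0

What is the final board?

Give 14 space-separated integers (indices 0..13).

Answer: 0 3 5 0 7 5 1 4 0 4 4 0 6 1

Derivation:
Move 1: P2 pit1 -> P1=[4,2,2,3,4,4](0) P2=[3,0,4,4,5,5](0)
Move 2: P1 pit1 -> P1=[4,0,3,4,4,4](0) P2=[3,0,4,4,5,5](0)
Move 3: P1 pit3 -> P1=[4,0,3,0,5,5](1) P2=[4,0,4,4,5,5](0)
Move 4: P1 pit0 -> P1=[0,1,4,1,6,5](1) P2=[4,0,4,4,5,5](0)
Move 5: P2 pit4 -> P1=[1,2,5,1,6,5](1) P2=[4,0,4,4,0,6](1)
Move 6: P1 pit3 -> P1=[1,2,5,0,7,5](1) P2=[4,0,4,4,0,6](1)
Move 7: P1 pit0 -> P1=[0,3,5,0,7,5](1) P2=[4,0,4,4,0,6](1)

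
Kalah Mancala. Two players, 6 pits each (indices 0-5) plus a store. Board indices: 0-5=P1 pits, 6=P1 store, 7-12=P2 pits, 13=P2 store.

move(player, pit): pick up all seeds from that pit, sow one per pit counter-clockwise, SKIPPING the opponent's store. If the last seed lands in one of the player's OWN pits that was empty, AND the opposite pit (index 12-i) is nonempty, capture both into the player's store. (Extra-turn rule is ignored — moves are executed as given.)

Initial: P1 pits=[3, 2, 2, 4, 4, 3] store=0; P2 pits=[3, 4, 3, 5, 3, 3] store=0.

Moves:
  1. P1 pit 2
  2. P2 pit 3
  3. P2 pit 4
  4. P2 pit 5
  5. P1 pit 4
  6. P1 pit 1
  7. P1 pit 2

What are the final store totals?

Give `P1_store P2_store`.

Answer: 2 3

Derivation:
Move 1: P1 pit2 -> P1=[3,2,0,5,5,3](0) P2=[3,4,3,5,3,3](0)
Move 2: P2 pit3 -> P1=[4,3,0,5,5,3](0) P2=[3,4,3,0,4,4](1)
Move 3: P2 pit4 -> P1=[5,4,0,5,5,3](0) P2=[3,4,3,0,0,5](2)
Move 4: P2 pit5 -> P1=[6,5,1,6,5,3](0) P2=[3,4,3,0,0,0](3)
Move 5: P1 pit4 -> P1=[6,5,1,6,0,4](1) P2=[4,5,4,0,0,0](3)
Move 6: P1 pit1 -> P1=[6,0,2,7,1,5](2) P2=[4,5,4,0,0,0](3)
Move 7: P1 pit2 -> P1=[6,0,0,8,2,5](2) P2=[4,5,4,0,0,0](3)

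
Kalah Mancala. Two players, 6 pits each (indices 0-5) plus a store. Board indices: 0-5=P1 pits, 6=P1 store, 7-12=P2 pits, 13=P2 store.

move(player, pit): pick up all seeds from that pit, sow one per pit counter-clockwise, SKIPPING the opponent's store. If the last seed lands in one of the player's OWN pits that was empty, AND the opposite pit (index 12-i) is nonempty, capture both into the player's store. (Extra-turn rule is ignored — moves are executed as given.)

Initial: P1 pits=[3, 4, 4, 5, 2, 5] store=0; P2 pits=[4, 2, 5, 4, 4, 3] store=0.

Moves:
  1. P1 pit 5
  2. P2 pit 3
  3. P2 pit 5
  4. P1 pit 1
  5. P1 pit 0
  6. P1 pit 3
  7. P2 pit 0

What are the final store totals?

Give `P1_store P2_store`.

Answer: 3 3

Derivation:
Move 1: P1 pit5 -> P1=[3,4,4,5,2,0](1) P2=[5,3,6,5,4,3](0)
Move 2: P2 pit3 -> P1=[4,5,4,5,2,0](1) P2=[5,3,6,0,5,4](1)
Move 3: P2 pit5 -> P1=[5,6,5,5,2,0](1) P2=[5,3,6,0,5,0](2)
Move 4: P1 pit1 -> P1=[5,0,6,6,3,1](2) P2=[6,3,6,0,5,0](2)
Move 5: P1 pit0 -> P1=[0,1,7,7,4,2](2) P2=[6,3,6,0,5,0](2)
Move 6: P1 pit3 -> P1=[0,1,7,0,5,3](3) P2=[7,4,7,1,5,0](2)
Move 7: P2 pit0 -> P1=[1,1,7,0,5,3](3) P2=[0,5,8,2,6,1](3)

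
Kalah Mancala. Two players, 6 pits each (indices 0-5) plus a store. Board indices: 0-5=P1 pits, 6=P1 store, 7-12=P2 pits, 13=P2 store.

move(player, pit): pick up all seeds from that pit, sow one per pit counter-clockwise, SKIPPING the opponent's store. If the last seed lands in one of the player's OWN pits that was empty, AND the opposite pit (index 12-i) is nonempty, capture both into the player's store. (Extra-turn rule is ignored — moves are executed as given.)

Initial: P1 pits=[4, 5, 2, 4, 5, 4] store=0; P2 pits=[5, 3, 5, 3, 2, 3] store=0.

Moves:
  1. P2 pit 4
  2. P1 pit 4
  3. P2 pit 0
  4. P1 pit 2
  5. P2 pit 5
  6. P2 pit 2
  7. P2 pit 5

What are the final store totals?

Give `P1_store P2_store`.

Move 1: P2 pit4 -> P1=[4,5,2,4,5,4](0) P2=[5,3,5,3,0,4](1)
Move 2: P1 pit4 -> P1=[4,5,2,4,0,5](1) P2=[6,4,6,3,0,4](1)
Move 3: P2 pit0 -> P1=[4,5,2,4,0,5](1) P2=[0,5,7,4,1,5](2)
Move 4: P1 pit2 -> P1=[4,5,0,5,0,5](7) P2=[0,0,7,4,1,5](2)
Move 5: P2 pit5 -> P1=[5,6,1,6,0,5](7) P2=[0,0,7,4,1,0](3)
Move 6: P2 pit2 -> P1=[6,7,2,6,0,5](7) P2=[0,0,0,5,2,1](4)
Move 7: P2 pit5 -> P1=[6,7,2,6,0,5](7) P2=[0,0,0,5,2,0](5)

Answer: 7 5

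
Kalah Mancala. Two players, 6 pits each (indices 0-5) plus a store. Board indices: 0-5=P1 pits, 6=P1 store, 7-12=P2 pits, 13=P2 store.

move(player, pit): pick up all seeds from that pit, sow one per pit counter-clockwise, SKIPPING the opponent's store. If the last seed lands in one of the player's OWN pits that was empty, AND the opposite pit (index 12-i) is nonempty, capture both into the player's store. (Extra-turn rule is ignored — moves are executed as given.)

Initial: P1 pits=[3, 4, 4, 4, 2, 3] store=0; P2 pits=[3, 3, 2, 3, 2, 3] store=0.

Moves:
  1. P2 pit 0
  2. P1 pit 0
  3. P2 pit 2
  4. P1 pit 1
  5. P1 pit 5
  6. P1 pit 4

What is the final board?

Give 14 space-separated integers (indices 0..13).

Move 1: P2 pit0 -> P1=[3,4,4,4,2,3](0) P2=[0,4,3,4,2,3](0)
Move 2: P1 pit0 -> P1=[0,5,5,5,2,3](0) P2=[0,4,3,4,2,3](0)
Move 3: P2 pit2 -> P1=[0,5,5,5,2,3](0) P2=[0,4,0,5,3,4](0)
Move 4: P1 pit1 -> P1=[0,0,6,6,3,4](1) P2=[0,4,0,5,3,4](0)
Move 5: P1 pit5 -> P1=[0,0,6,6,3,0](2) P2=[1,5,1,5,3,4](0)
Move 6: P1 pit4 -> P1=[0,0,6,6,0,1](3) P2=[2,5,1,5,3,4](0)

Answer: 0 0 6 6 0 1 3 2 5 1 5 3 4 0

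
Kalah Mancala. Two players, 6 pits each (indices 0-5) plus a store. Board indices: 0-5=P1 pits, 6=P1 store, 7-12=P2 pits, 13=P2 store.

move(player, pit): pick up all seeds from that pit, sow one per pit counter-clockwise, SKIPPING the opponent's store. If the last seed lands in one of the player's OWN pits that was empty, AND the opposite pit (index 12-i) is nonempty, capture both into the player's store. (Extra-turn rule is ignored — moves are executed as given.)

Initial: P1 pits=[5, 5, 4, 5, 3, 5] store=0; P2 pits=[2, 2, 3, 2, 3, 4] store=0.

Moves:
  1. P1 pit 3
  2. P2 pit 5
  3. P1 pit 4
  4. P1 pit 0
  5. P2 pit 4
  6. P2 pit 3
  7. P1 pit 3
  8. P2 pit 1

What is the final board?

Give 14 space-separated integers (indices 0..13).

Answer: 1 7 6 0 2 8 3 4 0 4 1 2 3 2

Derivation:
Move 1: P1 pit3 -> P1=[5,5,4,0,4,6](1) P2=[3,3,3,2,3,4](0)
Move 2: P2 pit5 -> P1=[6,6,5,0,4,6](1) P2=[3,3,3,2,3,0](1)
Move 3: P1 pit4 -> P1=[6,6,5,0,0,7](2) P2=[4,4,3,2,3,0](1)
Move 4: P1 pit0 -> P1=[0,7,6,1,1,8](3) P2=[4,4,3,2,3,0](1)
Move 5: P2 pit4 -> P1=[1,7,6,1,1,8](3) P2=[4,4,3,2,0,1](2)
Move 6: P2 pit3 -> P1=[1,7,6,1,1,8](3) P2=[4,4,3,0,1,2](2)
Move 7: P1 pit3 -> P1=[1,7,6,0,2,8](3) P2=[4,4,3,0,1,2](2)
Move 8: P2 pit1 -> P1=[1,7,6,0,2,8](3) P2=[4,0,4,1,2,3](2)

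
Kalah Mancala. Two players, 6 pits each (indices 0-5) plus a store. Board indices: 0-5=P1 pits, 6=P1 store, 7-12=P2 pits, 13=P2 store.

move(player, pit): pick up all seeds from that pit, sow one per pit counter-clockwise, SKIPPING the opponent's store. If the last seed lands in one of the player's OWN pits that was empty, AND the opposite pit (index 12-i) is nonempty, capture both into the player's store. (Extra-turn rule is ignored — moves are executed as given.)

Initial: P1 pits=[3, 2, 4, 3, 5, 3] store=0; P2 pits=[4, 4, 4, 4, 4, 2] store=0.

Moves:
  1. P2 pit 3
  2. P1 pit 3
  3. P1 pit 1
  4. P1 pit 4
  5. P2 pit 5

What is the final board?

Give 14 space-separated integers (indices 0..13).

Move 1: P2 pit3 -> P1=[4,2,4,3,5,3](0) P2=[4,4,4,0,5,3](1)
Move 2: P1 pit3 -> P1=[4,2,4,0,6,4](1) P2=[4,4,4,0,5,3](1)
Move 3: P1 pit1 -> P1=[4,0,5,0,6,4](6) P2=[4,4,0,0,5,3](1)
Move 4: P1 pit4 -> P1=[4,0,5,0,0,5](7) P2=[5,5,1,1,5,3](1)
Move 5: P2 pit5 -> P1=[5,1,5,0,0,5](7) P2=[5,5,1,1,5,0](2)

Answer: 5 1 5 0 0 5 7 5 5 1 1 5 0 2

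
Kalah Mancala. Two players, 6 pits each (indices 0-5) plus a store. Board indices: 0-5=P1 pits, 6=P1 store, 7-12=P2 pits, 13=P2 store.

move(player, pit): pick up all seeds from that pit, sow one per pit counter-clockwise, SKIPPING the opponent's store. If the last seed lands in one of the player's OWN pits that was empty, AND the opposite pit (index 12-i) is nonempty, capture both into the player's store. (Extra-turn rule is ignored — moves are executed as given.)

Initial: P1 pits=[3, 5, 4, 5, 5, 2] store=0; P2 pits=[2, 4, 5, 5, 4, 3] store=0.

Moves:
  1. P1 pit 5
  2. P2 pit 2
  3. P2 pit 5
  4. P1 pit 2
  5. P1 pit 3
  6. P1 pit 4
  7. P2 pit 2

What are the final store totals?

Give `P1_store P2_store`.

Move 1: P1 pit5 -> P1=[3,5,4,5,5,0](1) P2=[3,4,5,5,4,3](0)
Move 2: P2 pit2 -> P1=[4,5,4,5,5,0](1) P2=[3,4,0,6,5,4](1)
Move 3: P2 pit5 -> P1=[5,6,5,5,5,0](1) P2=[3,4,0,6,5,0](2)
Move 4: P1 pit2 -> P1=[5,6,0,6,6,1](2) P2=[4,4,0,6,5,0](2)
Move 5: P1 pit3 -> P1=[5,6,0,0,7,2](3) P2=[5,5,1,6,5,0](2)
Move 6: P1 pit4 -> P1=[5,6,0,0,0,3](4) P2=[6,6,2,7,6,0](2)
Move 7: P2 pit2 -> P1=[5,6,0,0,0,3](4) P2=[6,6,0,8,7,0](2)

Answer: 4 2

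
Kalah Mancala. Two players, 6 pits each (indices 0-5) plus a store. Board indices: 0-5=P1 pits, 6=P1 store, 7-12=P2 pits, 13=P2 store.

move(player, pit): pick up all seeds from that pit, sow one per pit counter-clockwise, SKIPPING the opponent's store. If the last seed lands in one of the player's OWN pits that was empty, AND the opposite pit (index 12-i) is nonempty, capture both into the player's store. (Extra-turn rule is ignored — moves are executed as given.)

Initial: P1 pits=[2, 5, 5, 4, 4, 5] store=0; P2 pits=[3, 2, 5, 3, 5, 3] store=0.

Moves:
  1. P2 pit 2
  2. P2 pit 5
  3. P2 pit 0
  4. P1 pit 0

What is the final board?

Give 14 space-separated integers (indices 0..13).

Move 1: P2 pit2 -> P1=[3,5,5,4,4,5](0) P2=[3,2,0,4,6,4](1)
Move 2: P2 pit5 -> P1=[4,6,6,4,4,5](0) P2=[3,2,0,4,6,0](2)
Move 3: P2 pit0 -> P1=[4,6,6,4,4,5](0) P2=[0,3,1,5,6,0](2)
Move 4: P1 pit0 -> P1=[0,7,7,5,5,5](0) P2=[0,3,1,5,6,0](2)

Answer: 0 7 7 5 5 5 0 0 3 1 5 6 0 2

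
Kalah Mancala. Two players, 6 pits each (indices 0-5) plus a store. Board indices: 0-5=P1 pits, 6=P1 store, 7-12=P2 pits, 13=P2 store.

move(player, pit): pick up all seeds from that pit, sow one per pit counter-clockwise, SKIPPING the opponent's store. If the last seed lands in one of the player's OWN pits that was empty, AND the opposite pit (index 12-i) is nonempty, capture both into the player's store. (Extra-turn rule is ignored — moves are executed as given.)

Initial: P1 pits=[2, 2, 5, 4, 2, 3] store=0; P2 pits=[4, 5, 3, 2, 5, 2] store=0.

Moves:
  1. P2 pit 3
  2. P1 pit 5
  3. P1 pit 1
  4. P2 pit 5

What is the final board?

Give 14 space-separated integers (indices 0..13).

Answer: 3 1 6 5 2 0 1 5 6 3 0 6 0 1

Derivation:
Move 1: P2 pit3 -> P1=[2,2,5,4,2,3](0) P2=[4,5,3,0,6,3](0)
Move 2: P1 pit5 -> P1=[2,2,5,4,2,0](1) P2=[5,6,3,0,6,3](0)
Move 3: P1 pit1 -> P1=[2,0,6,5,2,0](1) P2=[5,6,3,0,6,3](0)
Move 4: P2 pit5 -> P1=[3,1,6,5,2,0](1) P2=[5,6,3,0,6,0](1)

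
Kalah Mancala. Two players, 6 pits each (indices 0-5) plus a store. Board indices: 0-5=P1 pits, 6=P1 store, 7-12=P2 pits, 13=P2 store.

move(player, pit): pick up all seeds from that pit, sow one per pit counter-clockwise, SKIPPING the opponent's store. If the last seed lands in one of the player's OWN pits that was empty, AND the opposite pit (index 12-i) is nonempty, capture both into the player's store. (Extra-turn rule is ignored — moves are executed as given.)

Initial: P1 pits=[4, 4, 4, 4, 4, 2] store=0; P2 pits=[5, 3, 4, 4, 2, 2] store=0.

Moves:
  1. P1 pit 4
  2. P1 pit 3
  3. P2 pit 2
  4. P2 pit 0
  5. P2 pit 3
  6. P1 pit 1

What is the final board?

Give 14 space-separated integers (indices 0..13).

Move 1: P1 pit4 -> P1=[4,4,4,4,0,3](1) P2=[6,4,4,4,2,2](0)
Move 2: P1 pit3 -> P1=[4,4,4,0,1,4](2) P2=[7,4,4,4,2,2](0)
Move 3: P2 pit2 -> P1=[4,4,4,0,1,4](2) P2=[7,4,0,5,3,3](1)
Move 4: P2 pit0 -> P1=[5,4,4,0,1,4](2) P2=[0,5,1,6,4,4](2)
Move 5: P2 pit3 -> P1=[6,5,5,0,1,4](2) P2=[0,5,1,0,5,5](3)
Move 6: P1 pit1 -> P1=[6,0,6,1,2,5](3) P2=[0,5,1,0,5,5](3)

Answer: 6 0 6 1 2 5 3 0 5 1 0 5 5 3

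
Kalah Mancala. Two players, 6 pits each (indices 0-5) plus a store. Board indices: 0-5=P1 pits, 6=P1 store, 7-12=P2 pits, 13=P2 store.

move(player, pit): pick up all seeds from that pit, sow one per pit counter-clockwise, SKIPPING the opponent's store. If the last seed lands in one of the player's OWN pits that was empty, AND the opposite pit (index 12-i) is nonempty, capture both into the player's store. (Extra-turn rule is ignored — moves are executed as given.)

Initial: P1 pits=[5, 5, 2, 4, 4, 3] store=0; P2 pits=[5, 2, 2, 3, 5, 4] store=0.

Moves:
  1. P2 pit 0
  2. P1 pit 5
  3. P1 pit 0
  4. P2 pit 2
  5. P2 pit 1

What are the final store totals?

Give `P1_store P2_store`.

Answer: 3 0

Derivation:
Move 1: P2 pit0 -> P1=[5,5,2,4,4,3](0) P2=[0,3,3,4,6,5](0)
Move 2: P1 pit5 -> P1=[5,5,2,4,4,0](1) P2=[1,4,3,4,6,5](0)
Move 3: P1 pit0 -> P1=[0,6,3,5,5,0](3) P2=[0,4,3,4,6,5](0)
Move 4: P2 pit2 -> P1=[0,6,3,5,5,0](3) P2=[0,4,0,5,7,6](0)
Move 5: P2 pit1 -> P1=[0,6,3,5,5,0](3) P2=[0,0,1,6,8,7](0)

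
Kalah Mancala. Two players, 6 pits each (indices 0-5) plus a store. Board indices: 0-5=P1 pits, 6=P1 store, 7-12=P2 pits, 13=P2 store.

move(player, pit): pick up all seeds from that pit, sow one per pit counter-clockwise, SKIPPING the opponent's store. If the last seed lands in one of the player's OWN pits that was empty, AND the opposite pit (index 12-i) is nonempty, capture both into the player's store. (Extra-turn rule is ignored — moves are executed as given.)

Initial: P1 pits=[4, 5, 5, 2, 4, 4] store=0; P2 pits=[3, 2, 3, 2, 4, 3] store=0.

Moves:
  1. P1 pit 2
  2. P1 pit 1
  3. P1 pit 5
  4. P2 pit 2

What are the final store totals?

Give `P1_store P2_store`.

Move 1: P1 pit2 -> P1=[4,5,0,3,5,5](1) P2=[4,2,3,2,4,3](0)
Move 2: P1 pit1 -> P1=[4,0,1,4,6,6](2) P2=[4,2,3,2,4,3](0)
Move 3: P1 pit5 -> P1=[4,0,1,4,6,0](3) P2=[5,3,4,3,5,3](0)
Move 4: P2 pit2 -> P1=[4,0,1,4,6,0](3) P2=[5,3,0,4,6,4](1)

Answer: 3 1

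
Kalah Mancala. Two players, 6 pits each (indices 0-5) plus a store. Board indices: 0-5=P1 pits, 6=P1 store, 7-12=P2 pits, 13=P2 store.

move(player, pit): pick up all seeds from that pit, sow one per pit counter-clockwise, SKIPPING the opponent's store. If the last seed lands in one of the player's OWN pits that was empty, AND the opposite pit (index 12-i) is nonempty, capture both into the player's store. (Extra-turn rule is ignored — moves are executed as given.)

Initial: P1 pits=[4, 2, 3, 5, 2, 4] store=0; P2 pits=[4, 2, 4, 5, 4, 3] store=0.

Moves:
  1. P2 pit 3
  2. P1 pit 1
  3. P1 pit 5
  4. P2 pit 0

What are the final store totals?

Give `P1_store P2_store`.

Answer: 1 1

Derivation:
Move 1: P2 pit3 -> P1=[5,3,3,5,2,4](0) P2=[4,2,4,0,5,4](1)
Move 2: P1 pit1 -> P1=[5,0,4,6,3,4](0) P2=[4,2,4,0,5,4](1)
Move 3: P1 pit5 -> P1=[5,0,4,6,3,0](1) P2=[5,3,5,0,5,4](1)
Move 4: P2 pit0 -> P1=[5,0,4,6,3,0](1) P2=[0,4,6,1,6,5](1)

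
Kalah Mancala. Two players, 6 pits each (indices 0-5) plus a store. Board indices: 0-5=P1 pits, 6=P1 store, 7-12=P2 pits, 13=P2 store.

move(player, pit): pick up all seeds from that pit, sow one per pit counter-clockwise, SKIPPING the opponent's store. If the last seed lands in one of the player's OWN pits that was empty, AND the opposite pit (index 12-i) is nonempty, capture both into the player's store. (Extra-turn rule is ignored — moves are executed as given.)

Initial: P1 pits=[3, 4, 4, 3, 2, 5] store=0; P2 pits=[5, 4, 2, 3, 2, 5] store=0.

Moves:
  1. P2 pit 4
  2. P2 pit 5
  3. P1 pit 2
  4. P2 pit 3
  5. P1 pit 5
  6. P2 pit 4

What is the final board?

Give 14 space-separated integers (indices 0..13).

Answer: 4 5 0 5 4 0 2 7 5 3 1 0 2 4

Derivation:
Move 1: P2 pit4 -> P1=[3,4,4,3,2,5](0) P2=[5,4,2,3,0,6](1)
Move 2: P2 pit5 -> P1=[4,5,5,4,3,5](0) P2=[5,4,2,3,0,0](2)
Move 3: P1 pit2 -> P1=[4,5,0,5,4,6](1) P2=[6,4,2,3,0,0](2)
Move 4: P2 pit3 -> P1=[4,5,0,5,4,6](1) P2=[6,4,2,0,1,1](3)
Move 5: P1 pit5 -> P1=[4,5,0,5,4,0](2) P2=[7,5,3,1,2,1](3)
Move 6: P2 pit4 -> P1=[4,5,0,5,4,0](2) P2=[7,5,3,1,0,2](4)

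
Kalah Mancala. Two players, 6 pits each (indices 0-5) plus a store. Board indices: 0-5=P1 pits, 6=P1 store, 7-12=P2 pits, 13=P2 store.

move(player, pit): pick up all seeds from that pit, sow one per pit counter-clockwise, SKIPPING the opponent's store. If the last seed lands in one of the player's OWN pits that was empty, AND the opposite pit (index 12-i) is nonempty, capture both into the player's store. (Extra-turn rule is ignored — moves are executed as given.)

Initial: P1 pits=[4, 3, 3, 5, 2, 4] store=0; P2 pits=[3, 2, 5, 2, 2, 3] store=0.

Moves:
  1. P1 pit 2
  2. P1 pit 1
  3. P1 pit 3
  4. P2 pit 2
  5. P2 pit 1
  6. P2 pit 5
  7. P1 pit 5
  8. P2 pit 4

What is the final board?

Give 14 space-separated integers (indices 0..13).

Answer: 7 3 3 0 5 0 2 5 1 2 6 0 1 3

Derivation:
Move 1: P1 pit2 -> P1=[4,3,0,6,3,5](0) P2=[3,2,5,2,2,3](0)
Move 2: P1 pit1 -> P1=[4,0,1,7,4,5](0) P2=[3,2,5,2,2,3](0)
Move 3: P1 pit3 -> P1=[4,0,1,0,5,6](1) P2=[4,3,6,3,2,3](0)
Move 4: P2 pit2 -> P1=[5,1,1,0,5,6](1) P2=[4,3,0,4,3,4](1)
Move 5: P2 pit1 -> P1=[5,1,1,0,5,6](1) P2=[4,0,1,5,4,4](1)
Move 6: P2 pit5 -> P1=[6,2,2,0,5,6](1) P2=[4,0,1,5,4,0](2)
Move 7: P1 pit5 -> P1=[6,2,2,0,5,0](2) P2=[5,1,2,6,5,0](2)
Move 8: P2 pit4 -> P1=[7,3,3,0,5,0](2) P2=[5,1,2,6,0,1](3)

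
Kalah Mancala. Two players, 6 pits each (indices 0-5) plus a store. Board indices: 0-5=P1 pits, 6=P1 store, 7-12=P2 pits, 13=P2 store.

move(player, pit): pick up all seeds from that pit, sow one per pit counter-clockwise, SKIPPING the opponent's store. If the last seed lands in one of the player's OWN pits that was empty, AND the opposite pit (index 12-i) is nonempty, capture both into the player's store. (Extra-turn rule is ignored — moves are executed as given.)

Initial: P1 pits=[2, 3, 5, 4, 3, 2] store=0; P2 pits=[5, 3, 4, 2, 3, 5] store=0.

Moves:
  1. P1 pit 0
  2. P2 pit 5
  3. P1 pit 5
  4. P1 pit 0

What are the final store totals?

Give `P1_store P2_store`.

Move 1: P1 pit0 -> P1=[0,4,6,4,3,2](0) P2=[5,3,4,2,3,5](0)
Move 2: P2 pit5 -> P1=[1,5,7,5,3,2](0) P2=[5,3,4,2,3,0](1)
Move 3: P1 pit5 -> P1=[1,5,7,5,3,0](1) P2=[6,3,4,2,3,0](1)
Move 4: P1 pit0 -> P1=[0,6,7,5,3,0](1) P2=[6,3,4,2,3,0](1)

Answer: 1 1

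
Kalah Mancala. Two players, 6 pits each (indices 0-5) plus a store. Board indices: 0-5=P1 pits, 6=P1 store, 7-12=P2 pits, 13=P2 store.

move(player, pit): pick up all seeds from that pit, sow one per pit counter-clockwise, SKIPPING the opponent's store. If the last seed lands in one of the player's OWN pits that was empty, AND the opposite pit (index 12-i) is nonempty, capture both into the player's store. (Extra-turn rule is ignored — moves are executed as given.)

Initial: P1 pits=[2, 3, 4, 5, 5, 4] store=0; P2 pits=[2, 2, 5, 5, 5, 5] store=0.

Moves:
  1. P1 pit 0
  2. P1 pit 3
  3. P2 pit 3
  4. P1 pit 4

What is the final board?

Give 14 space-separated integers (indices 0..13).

Move 1: P1 pit0 -> P1=[0,4,5,5,5,4](0) P2=[2,2,5,5,5,5](0)
Move 2: P1 pit3 -> P1=[0,4,5,0,6,5](1) P2=[3,3,5,5,5,5](0)
Move 3: P2 pit3 -> P1=[1,5,5,0,6,5](1) P2=[3,3,5,0,6,6](1)
Move 4: P1 pit4 -> P1=[1,5,5,0,0,6](2) P2=[4,4,6,1,6,6](1)

Answer: 1 5 5 0 0 6 2 4 4 6 1 6 6 1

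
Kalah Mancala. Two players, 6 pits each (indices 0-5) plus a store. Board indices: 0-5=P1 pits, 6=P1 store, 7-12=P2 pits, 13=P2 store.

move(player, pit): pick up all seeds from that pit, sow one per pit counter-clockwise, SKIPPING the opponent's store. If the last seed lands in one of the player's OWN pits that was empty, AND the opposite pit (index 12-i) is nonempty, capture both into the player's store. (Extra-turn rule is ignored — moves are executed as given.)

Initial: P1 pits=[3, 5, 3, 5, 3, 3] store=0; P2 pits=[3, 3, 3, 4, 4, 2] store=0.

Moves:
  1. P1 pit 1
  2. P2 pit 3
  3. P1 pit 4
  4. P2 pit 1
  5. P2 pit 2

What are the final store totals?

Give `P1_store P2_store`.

Answer: 2 2

Derivation:
Move 1: P1 pit1 -> P1=[3,0,4,6,4,4](1) P2=[3,3,3,4,4,2](0)
Move 2: P2 pit3 -> P1=[4,0,4,6,4,4](1) P2=[3,3,3,0,5,3](1)
Move 3: P1 pit4 -> P1=[4,0,4,6,0,5](2) P2=[4,4,3,0,5,3](1)
Move 4: P2 pit1 -> P1=[4,0,4,6,0,5](2) P2=[4,0,4,1,6,4](1)
Move 5: P2 pit2 -> P1=[4,0,4,6,0,5](2) P2=[4,0,0,2,7,5](2)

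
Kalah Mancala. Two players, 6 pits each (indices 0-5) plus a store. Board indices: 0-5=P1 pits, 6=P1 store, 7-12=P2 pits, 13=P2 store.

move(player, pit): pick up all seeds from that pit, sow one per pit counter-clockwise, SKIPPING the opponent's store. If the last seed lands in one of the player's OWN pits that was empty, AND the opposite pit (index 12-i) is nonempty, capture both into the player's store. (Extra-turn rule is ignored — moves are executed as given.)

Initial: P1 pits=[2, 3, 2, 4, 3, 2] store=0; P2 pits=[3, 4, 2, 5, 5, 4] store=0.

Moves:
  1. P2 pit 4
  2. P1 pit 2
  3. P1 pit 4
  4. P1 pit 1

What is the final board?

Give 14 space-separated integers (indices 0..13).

Answer: 3 0 1 6 1 5 1 4 5 2 5 0 5 1

Derivation:
Move 1: P2 pit4 -> P1=[3,4,3,4,3,2](0) P2=[3,4,2,5,0,5](1)
Move 2: P1 pit2 -> P1=[3,4,0,5,4,3](0) P2=[3,4,2,5,0,5](1)
Move 3: P1 pit4 -> P1=[3,4,0,5,0,4](1) P2=[4,5,2,5,0,5](1)
Move 4: P1 pit1 -> P1=[3,0,1,6,1,5](1) P2=[4,5,2,5,0,5](1)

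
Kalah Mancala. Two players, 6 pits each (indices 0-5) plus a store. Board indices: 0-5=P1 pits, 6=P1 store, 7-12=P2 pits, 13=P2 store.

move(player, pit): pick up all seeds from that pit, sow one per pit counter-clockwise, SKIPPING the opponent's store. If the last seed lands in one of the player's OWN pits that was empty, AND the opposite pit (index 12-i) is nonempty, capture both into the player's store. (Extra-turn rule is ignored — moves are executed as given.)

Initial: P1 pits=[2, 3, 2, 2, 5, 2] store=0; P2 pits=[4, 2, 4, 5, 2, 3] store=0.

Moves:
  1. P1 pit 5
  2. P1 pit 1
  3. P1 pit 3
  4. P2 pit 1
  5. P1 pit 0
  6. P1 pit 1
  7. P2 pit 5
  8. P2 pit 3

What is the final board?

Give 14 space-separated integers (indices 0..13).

Move 1: P1 pit5 -> P1=[2,3,2,2,5,0](1) P2=[5,2,4,5,2,3](0)
Move 2: P1 pit1 -> P1=[2,0,3,3,6,0](1) P2=[5,2,4,5,2,3](0)
Move 3: P1 pit3 -> P1=[2,0,3,0,7,1](2) P2=[5,2,4,5,2,3](0)
Move 4: P2 pit1 -> P1=[2,0,3,0,7,1](2) P2=[5,0,5,6,2,3](0)
Move 5: P1 pit0 -> P1=[0,1,4,0,7,1](2) P2=[5,0,5,6,2,3](0)
Move 6: P1 pit1 -> P1=[0,0,5,0,7,1](2) P2=[5,0,5,6,2,3](0)
Move 7: P2 pit5 -> P1=[1,1,5,0,7,1](2) P2=[5,0,5,6,2,0](1)
Move 8: P2 pit3 -> P1=[2,2,6,0,7,1](2) P2=[5,0,5,0,3,1](2)

Answer: 2 2 6 0 7 1 2 5 0 5 0 3 1 2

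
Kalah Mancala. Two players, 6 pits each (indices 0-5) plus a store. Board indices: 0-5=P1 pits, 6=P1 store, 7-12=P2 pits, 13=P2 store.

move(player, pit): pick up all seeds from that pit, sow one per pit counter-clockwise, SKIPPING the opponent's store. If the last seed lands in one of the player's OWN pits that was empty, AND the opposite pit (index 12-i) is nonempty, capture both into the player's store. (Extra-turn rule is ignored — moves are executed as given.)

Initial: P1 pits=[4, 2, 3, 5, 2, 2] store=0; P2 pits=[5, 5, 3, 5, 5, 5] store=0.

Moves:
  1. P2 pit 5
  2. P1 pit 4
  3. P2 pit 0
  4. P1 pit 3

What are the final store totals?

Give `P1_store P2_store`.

Move 1: P2 pit5 -> P1=[5,3,4,6,2,2](0) P2=[5,5,3,5,5,0](1)
Move 2: P1 pit4 -> P1=[5,3,4,6,0,3](1) P2=[5,5,3,5,5,0](1)
Move 3: P2 pit0 -> P1=[0,3,4,6,0,3](1) P2=[0,6,4,6,6,0](7)
Move 4: P1 pit3 -> P1=[0,3,4,0,1,4](2) P2=[1,7,5,6,6,0](7)

Answer: 2 7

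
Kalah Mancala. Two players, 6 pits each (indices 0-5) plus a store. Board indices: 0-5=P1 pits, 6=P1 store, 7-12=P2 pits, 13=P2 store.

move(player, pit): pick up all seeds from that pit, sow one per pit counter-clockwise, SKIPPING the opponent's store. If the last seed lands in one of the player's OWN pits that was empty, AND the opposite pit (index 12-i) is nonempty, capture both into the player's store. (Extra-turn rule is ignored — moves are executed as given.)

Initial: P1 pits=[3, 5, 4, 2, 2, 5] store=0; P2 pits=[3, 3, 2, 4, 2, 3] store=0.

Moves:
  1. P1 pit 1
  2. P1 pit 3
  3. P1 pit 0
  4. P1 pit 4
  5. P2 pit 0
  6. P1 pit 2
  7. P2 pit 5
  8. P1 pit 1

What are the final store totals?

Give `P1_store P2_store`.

Answer: 7 1

Derivation:
Move 1: P1 pit1 -> P1=[3,0,5,3,3,6](1) P2=[3,3,2,4,2,3](0)
Move 2: P1 pit3 -> P1=[3,0,5,0,4,7](2) P2=[3,3,2,4,2,3](0)
Move 3: P1 pit0 -> P1=[0,1,6,0,4,7](5) P2=[3,3,0,4,2,3](0)
Move 4: P1 pit4 -> P1=[0,1,6,0,0,8](6) P2=[4,4,0,4,2,3](0)
Move 5: P2 pit0 -> P1=[0,1,6,0,0,8](6) P2=[0,5,1,5,3,3](0)
Move 6: P1 pit2 -> P1=[0,1,0,1,1,9](7) P2=[1,6,1,5,3,3](0)
Move 7: P2 pit5 -> P1=[1,2,0,1,1,9](7) P2=[1,6,1,5,3,0](1)
Move 8: P1 pit1 -> P1=[1,0,1,2,1,9](7) P2=[1,6,1,5,3,0](1)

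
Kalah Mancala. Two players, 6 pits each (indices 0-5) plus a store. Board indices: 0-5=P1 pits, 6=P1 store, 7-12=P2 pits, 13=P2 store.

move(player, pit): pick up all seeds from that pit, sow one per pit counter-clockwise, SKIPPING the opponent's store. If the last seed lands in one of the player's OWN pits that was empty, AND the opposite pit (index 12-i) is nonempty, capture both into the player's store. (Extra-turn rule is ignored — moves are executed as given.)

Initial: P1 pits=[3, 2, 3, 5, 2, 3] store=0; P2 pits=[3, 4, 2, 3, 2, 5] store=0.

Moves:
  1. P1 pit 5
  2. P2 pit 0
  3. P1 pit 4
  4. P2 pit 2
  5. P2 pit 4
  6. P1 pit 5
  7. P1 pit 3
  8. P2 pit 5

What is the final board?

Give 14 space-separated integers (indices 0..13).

Answer: 5 4 4 1 2 2 4 1 7 0 5 0 0 2

Derivation:
Move 1: P1 pit5 -> P1=[3,2,3,5,2,0](1) P2=[4,5,2,3,2,5](0)
Move 2: P2 pit0 -> P1=[3,2,3,5,2,0](1) P2=[0,6,3,4,3,5](0)
Move 3: P1 pit4 -> P1=[3,2,3,5,0,1](2) P2=[0,6,3,4,3,5](0)
Move 4: P2 pit2 -> P1=[3,2,3,5,0,1](2) P2=[0,6,0,5,4,6](0)
Move 5: P2 pit4 -> P1=[4,3,3,5,0,1](2) P2=[0,6,0,5,0,7](1)
Move 6: P1 pit5 -> P1=[4,3,3,5,0,0](3) P2=[0,6,0,5,0,7](1)
Move 7: P1 pit3 -> P1=[4,3,3,0,1,1](4) P2=[1,7,0,5,0,7](1)
Move 8: P2 pit5 -> P1=[5,4,4,1,2,2](4) P2=[1,7,0,5,0,0](2)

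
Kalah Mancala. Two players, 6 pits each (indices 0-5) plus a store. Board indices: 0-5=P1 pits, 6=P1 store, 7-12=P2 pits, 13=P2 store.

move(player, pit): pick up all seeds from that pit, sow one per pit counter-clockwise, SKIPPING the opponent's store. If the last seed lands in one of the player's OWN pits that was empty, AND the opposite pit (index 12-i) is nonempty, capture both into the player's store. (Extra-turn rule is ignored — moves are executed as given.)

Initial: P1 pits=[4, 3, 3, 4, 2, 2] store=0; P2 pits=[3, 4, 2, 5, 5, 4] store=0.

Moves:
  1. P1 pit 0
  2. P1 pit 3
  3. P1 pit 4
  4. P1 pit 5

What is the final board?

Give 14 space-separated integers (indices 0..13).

Move 1: P1 pit0 -> P1=[0,4,4,5,3,2](0) P2=[3,4,2,5,5,4](0)
Move 2: P1 pit3 -> P1=[0,4,4,0,4,3](1) P2=[4,5,2,5,5,4](0)
Move 3: P1 pit4 -> P1=[0,4,4,0,0,4](2) P2=[5,6,2,5,5,4](0)
Move 4: P1 pit5 -> P1=[0,4,4,0,0,0](3) P2=[6,7,3,5,5,4](0)

Answer: 0 4 4 0 0 0 3 6 7 3 5 5 4 0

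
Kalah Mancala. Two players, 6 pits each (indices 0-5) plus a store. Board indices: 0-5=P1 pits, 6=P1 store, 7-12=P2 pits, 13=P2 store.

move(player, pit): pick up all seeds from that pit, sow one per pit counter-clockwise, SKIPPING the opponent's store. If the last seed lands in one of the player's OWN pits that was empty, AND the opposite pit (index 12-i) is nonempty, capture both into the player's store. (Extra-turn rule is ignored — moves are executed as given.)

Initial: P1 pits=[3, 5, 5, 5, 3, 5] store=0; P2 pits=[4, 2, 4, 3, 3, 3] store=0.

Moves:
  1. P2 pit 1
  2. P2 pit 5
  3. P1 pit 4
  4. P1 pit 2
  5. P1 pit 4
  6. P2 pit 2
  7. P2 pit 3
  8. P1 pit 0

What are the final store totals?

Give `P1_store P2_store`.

Answer: 3 3

Derivation:
Move 1: P2 pit1 -> P1=[3,5,5,5,3,5](0) P2=[4,0,5,4,3,3](0)
Move 2: P2 pit5 -> P1=[4,6,5,5,3,5](0) P2=[4,0,5,4,3,0](1)
Move 3: P1 pit4 -> P1=[4,6,5,5,0,6](1) P2=[5,0,5,4,3,0](1)
Move 4: P1 pit2 -> P1=[4,6,0,6,1,7](2) P2=[6,0,5,4,3,0](1)
Move 5: P1 pit4 -> P1=[4,6,0,6,0,8](2) P2=[6,0,5,4,3,0](1)
Move 6: P2 pit2 -> P1=[5,6,0,6,0,8](2) P2=[6,0,0,5,4,1](2)
Move 7: P2 pit3 -> P1=[6,7,0,6,0,8](2) P2=[6,0,0,0,5,2](3)
Move 8: P1 pit0 -> P1=[0,8,1,7,1,9](3) P2=[6,0,0,0,5,2](3)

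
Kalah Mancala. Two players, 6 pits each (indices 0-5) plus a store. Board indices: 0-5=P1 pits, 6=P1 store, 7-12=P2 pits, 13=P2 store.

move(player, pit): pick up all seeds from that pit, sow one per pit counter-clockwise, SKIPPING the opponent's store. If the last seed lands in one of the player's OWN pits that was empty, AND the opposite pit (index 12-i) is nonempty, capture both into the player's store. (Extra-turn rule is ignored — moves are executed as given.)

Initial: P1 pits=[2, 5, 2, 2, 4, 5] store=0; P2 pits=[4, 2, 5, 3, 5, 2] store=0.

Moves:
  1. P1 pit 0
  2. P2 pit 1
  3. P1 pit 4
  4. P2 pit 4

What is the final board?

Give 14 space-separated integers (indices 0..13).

Move 1: P1 pit0 -> P1=[0,6,3,2,4,5](0) P2=[4,2,5,3,5,2](0)
Move 2: P2 pit1 -> P1=[0,6,3,2,4,5](0) P2=[4,0,6,4,5,2](0)
Move 3: P1 pit4 -> P1=[0,6,3,2,0,6](1) P2=[5,1,6,4,5,2](0)
Move 4: P2 pit4 -> P1=[1,7,4,2,0,6](1) P2=[5,1,6,4,0,3](1)

Answer: 1 7 4 2 0 6 1 5 1 6 4 0 3 1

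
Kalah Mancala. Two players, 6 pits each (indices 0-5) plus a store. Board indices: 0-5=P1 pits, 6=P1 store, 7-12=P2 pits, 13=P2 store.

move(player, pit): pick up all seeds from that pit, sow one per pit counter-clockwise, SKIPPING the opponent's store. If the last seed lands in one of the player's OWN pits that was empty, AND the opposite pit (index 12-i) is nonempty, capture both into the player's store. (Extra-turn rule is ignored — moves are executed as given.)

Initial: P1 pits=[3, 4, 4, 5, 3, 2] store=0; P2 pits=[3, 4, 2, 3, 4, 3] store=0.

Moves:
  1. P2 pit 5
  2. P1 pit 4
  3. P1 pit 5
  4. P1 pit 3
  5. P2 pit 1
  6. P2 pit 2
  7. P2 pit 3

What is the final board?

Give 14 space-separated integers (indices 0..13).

Move 1: P2 pit5 -> P1=[4,5,4,5,3,2](0) P2=[3,4,2,3,4,0](1)
Move 2: P1 pit4 -> P1=[4,5,4,5,0,3](1) P2=[4,4,2,3,4,0](1)
Move 3: P1 pit5 -> P1=[4,5,4,5,0,0](2) P2=[5,5,2,3,4,0](1)
Move 4: P1 pit3 -> P1=[4,5,4,0,1,1](3) P2=[6,6,2,3,4,0](1)
Move 5: P2 pit1 -> P1=[5,5,4,0,1,1](3) P2=[6,0,3,4,5,1](2)
Move 6: P2 pit2 -> P1=[5,5,4,0,1,1](3) P2=[6,0,0,5,6,2](2)
Move 7: P2 pit3 -> P1=[6,6,4,0,1,1](3) P2=[6,0,0,0,7,3](3)

Answer: 6 6 4 0 1 1 3 6 0 0 0 7 3 3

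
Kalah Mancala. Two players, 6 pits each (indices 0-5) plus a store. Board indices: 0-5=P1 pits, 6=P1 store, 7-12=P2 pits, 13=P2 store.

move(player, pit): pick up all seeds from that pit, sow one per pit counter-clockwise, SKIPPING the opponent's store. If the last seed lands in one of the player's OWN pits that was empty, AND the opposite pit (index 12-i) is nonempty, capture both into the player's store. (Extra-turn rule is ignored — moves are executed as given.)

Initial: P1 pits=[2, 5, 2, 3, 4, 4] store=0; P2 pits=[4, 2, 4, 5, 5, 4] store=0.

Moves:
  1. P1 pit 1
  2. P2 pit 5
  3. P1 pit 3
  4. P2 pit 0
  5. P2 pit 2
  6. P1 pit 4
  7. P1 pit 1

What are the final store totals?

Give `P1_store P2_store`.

Move 1: P1 pit1 -> P1=[2,0,3,4,5,5](1) P2=[4,2,4,5,5,4](0)
Move 2: P2 pit5 -> P1=[3,1,4,4,5,5](1) P2=[4,2,4,5,5,0](1)
Move 3: P1 pit3 -> P1=[3,1,4,0,6,6](2) P2=[5,2,4,5,5,0](1)
Move 4: P2 pit0 -> P1=[0,1,4,0,6,6](2) P2=[0,3,5,6,6,0](5)
Move 5: P2 pit2 -> P1=[1,1,4,0,6,6](2) P2=[0,3,0,7,7,1](6)
Move 6: P1 pit4 -> P1=[1,1,4,0,0,7](3) P2=[1,4,1,8,7,1](6)
Move 7: P1 pit1 -> P1=[1,0,5,0,0,7](3) P2=[1,4,1,8,7,1](6)

Answer: 3 6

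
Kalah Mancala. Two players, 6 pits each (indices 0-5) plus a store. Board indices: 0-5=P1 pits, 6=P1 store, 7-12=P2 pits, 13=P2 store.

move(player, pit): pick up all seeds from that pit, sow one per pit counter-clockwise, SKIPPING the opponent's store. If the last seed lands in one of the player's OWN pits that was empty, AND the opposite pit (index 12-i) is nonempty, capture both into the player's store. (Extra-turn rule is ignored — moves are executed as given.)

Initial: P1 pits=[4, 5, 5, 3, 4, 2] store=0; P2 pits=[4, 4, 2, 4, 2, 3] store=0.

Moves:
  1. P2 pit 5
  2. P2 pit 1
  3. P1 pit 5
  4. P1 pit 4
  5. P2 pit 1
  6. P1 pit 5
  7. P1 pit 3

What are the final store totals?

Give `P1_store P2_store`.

Move 1: P2 pit5 -> P1=[5,6,5,3,4,2](0) P2=[4,4,2,4,2,0](1)
Move 2: P2 pit1 -> P1=[0,6,5,3,4,2](0) P2=[4,0,3,5,3,0](7)
Move 3: P1 pit5 -> P1=[0,6,5,3,4,0](1) P2=[5,0,3,5,3,0](7)
Move 4: P1 pit4 -> P1=[0,6,5,3,0,1](2) P2=[6,1,3,5,3,0](7)
Move 5: P2 pit1 -> P1=[0,6,5,3,0,1](2) P2=[6,0,4,5,3,0](7)
Move 6: P1 pit5 -> P1=[0,6,5,3,0,0](3) P2=[6,0,4,5,3,0](7)
Move 7: P1 pit3 -> P1=[0,6,5,0,1,1](4) P2=[6,0,4,5,3,0](7)

Answer: 4 7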